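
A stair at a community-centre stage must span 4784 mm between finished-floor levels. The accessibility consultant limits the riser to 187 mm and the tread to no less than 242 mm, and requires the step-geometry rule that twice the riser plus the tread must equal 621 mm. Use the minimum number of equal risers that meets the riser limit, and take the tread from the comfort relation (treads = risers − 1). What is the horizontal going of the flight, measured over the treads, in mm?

⌈4784/187⌉ = 26 risers.
Riser R = 4784 / 26 = 184 mm, within the 187 mm limit.
Tread T = 621 − 2 × 184 = 253 mm (≥ 242 mm).
Going = (26 − 1) × 253 = 6325 mm.

6325 mm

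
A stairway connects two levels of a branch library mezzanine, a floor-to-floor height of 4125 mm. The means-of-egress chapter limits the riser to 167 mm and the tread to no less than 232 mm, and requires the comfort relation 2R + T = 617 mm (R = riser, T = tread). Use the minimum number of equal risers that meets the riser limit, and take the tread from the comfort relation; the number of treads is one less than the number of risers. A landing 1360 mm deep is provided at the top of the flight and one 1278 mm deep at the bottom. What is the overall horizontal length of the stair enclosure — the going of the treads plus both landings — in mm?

4125 / 167 = 24.701 → round up to 25 risers.
R = 4125 ÷ 25 = 165 mm.
From 2R + T = 617: T = 617 − 330 = 287 mm.
Treads = 25 − 1 = 24; going = 24 × 287 = 6888 mm.
Add landings: 6888 + 1360 + 1278 = 9526 mm.

9526 mm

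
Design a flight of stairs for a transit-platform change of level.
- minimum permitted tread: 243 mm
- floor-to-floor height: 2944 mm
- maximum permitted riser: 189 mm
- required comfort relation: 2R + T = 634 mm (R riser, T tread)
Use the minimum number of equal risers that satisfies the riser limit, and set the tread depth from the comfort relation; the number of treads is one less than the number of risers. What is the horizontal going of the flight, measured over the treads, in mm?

3990 mm

2944 / 189 = 15.58, so 16 risers are needed.
Each riser is 2944/16 = 184 mm (≤ 189 mm).
T = 634 − 2·184 = 266 mm, which satisfies the 243 mm minimum.
16 risers give 15 treads; going = 15 × 266 = 3990 mm.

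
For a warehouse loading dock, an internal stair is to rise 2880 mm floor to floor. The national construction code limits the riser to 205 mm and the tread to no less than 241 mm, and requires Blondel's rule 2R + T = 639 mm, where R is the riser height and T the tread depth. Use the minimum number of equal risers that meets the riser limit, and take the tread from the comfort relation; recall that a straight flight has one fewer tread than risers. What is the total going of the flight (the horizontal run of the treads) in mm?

⌈2880/205⌉ = 15 risers.
Riser R = 2880 / 15 = 192 mm, within the 205 mm limit.
Tread T = 639 − 2 × 192 = 255 mm (≥ 241 mm).
Going = (15 − 1) × 255 = 3570 mm.

3570 mm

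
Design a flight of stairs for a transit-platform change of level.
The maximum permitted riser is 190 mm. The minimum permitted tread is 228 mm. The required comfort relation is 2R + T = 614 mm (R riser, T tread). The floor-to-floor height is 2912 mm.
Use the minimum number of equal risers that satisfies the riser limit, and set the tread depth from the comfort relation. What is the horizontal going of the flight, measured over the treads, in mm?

⌈2912/190⌉ = 16 risers.
R = 2912 ÷ 16 = 182 mm.
Tread T = 614 − 2 × 182 = 250 mm (≥ 228 mm).
16 risers give 15 treads; going = 15 × 250 = 3750 mm.

3750 mm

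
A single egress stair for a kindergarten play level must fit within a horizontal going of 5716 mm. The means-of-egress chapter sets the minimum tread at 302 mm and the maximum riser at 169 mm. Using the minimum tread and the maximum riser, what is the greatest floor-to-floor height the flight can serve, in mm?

5716 / 302 = 18.93, so 18 treads fit.
Risers = treads + 1 = 19.
Maximum height = 19 × 169 = 3211 mm.

3211 mm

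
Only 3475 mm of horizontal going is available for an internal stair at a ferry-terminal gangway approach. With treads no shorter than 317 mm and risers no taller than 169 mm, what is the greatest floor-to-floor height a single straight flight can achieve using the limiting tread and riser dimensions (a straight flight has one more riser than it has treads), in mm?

1859 mm

Treads that fit: ⌊3475 / 317⌋ = 10.
Risers = treads + 1 = 11.
Maximum height = 11 × 169 = 1859 mm.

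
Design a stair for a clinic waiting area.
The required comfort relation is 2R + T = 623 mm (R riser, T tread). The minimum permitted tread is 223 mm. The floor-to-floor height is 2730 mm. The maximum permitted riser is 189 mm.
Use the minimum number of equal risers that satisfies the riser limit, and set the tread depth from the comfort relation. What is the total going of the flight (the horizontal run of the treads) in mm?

3626 mm

At most 189 each: 2730/189 = 14.44, giving 15 risers.
Riser R = 2730 / 15 = 182 mm, within the 189 mm limit.
T = 623 − 2·182 = 259 mm, which satisfies the 223 mm minimum.
Going = (15 − 1) × 259 = 3626 mm.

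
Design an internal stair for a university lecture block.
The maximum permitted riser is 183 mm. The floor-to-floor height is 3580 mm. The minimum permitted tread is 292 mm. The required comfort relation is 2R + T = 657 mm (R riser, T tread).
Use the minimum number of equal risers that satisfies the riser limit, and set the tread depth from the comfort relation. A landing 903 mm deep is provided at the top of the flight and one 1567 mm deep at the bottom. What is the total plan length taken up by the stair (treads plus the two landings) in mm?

⌈3580/183⌉ = 20 risers.
Each riser is 3580/20 = 179 mm (≤ 183 mm).
Tread T = 657 − 2 × 179 = 299 mm (≥ 292 mm).
Going = (20 − 1) × 299 = 5681 mm.
Add landings: 5681 + 903 + 1567 = 8151 mm.

8151 mm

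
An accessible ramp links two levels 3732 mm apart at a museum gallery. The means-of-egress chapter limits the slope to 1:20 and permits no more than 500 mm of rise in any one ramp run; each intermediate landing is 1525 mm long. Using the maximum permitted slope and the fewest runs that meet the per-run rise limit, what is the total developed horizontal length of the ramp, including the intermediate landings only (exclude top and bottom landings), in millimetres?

⌈3732/500⌉ = 8 ramp runs. That means 7 intermediate landings.
Ramp run (horizontal) at 1:20: 3732 × 20 = 74640 mm.
7 intermediate landings contribute 7 × 1525 = 10675 mm.
Total developed length = 74640 + 10675 = 85315 mm.

85315 mm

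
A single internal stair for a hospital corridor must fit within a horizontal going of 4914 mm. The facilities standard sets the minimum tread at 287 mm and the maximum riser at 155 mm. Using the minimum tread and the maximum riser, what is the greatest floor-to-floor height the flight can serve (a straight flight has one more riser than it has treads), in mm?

2790 mm

Treads that fit: ⌊4914 / 287⌋ = 17.
Risers = treads + 1 = 18.
Maximum height = 18 × 155 = 2790 mm.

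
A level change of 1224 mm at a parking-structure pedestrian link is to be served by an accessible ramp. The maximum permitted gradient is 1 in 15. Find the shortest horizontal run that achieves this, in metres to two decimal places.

At 1:15 the run is 15 × 1224 = 18360 mm.
18360 mm = 18.36 m.

18.36 m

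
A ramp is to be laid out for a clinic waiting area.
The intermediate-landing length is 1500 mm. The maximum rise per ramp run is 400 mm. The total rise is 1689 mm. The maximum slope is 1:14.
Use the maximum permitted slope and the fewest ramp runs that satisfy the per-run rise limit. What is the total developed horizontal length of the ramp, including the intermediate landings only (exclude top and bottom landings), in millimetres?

1689 / 400 = 4.22, so 5 ramp runs are needed. That means 4 intermediate landings.
Ramp run (horizontal) at 1:14: 1689 × 14 = 23646 mm.
Intermediate landings: 4 × 1500 = 6000 mm.
Total developed length = 23646 + 6000 = 29646 mm.

29646 mm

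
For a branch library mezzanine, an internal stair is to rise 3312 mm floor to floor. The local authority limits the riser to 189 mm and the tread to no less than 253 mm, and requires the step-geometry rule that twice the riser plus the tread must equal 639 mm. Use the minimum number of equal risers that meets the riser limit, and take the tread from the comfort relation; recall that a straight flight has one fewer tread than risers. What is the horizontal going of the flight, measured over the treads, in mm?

4607 mm

At most 189 each: 3312/189 = 17.52, giving 18 risers.
R = 3312 ÷ 18 = 184 mm.
From 2R + T = 639: T = 639 − 368 = 271 mm.
Going = (18 − 1) × 271 = 4607 mm.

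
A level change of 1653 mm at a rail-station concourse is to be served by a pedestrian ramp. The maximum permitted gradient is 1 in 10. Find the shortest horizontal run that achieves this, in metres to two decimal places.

Run = rise × 10 = 1653 × 10 = 16530 mm.
16530 mm = 16.53 m.

16.53 m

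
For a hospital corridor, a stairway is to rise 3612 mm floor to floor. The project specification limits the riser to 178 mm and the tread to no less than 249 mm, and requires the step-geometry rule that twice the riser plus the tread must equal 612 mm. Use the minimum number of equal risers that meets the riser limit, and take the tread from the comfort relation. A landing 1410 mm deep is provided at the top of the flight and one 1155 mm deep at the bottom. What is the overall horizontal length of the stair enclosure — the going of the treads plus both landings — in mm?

7925 mm

⌈3612/178⌉ = 21 risers.
R = 3612 ÷ 21 = 172 mm.
Tread T = 612 − 2 × 172 = 268 mm (≥ 249 mm).
Going = (21 − 1) × 268 = 5360 mm.
Enclosure = 5360 + 1410 + 1155 = 7925 mm.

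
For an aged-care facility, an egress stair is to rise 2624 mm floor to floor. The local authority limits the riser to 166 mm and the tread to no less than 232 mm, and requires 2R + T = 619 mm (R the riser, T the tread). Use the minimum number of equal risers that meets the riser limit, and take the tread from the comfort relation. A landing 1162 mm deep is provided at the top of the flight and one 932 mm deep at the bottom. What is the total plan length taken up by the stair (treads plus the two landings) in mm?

At most 166 each: 2624/166 = 15.81, giving 16 risers.
Each riser is 2624/16 = 164 mm (≤ 166 mm).
From 2R + T = 619: T = 619 − 328 = 291 mm.
Going = (16 − 1) × 291 = 4365 mm.
Add landings: 4365 + 1162 + 932 = 6459 mm.

6459 mm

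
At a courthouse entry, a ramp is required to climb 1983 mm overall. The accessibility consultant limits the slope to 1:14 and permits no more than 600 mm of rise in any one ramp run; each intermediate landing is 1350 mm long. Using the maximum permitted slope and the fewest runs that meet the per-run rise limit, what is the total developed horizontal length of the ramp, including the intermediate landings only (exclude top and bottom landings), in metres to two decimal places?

⌈1983/600⌉ = 4 ramp runs. That means 3 intermediate landings.
Ramp run (horizontal) at 1:14: 1983 × 14 = 27762 mm.
Intermediate landings: 3 × 1350 = 4050 mm.
Total developed length = 27762 + 4050 = 31812 mm.
= 31.81 m.

31.81 m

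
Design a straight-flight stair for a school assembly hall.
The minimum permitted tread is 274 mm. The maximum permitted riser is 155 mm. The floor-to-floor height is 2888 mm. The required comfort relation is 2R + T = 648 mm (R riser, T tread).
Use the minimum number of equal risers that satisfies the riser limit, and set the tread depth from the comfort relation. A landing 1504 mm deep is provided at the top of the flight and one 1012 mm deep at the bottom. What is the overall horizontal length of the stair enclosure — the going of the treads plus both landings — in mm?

2888 / 155 = 18.63, so 19 risers are needed.
R = 2888 ÷ 19 = 152 mm.
From 2R + T = 648: T = 648 − 304 = 344 mm.
19 risers give 18 treads; going = 18 × 344 = 6192 mm.
Add landings: 6192 + 1504 + 1012 = 8708 mm.

8708 mm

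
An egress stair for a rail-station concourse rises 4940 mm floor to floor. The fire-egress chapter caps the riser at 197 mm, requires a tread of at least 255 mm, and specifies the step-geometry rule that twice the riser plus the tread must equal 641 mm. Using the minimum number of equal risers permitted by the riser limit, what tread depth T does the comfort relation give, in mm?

4940 / 197 = 25.076 → round up to 26 risers.
Riser R = 4940 / 26 = 190 mm, within the 197 mm limit.
From 2R + T = 641: T = 641 − 380 = 261 mm.

261 mm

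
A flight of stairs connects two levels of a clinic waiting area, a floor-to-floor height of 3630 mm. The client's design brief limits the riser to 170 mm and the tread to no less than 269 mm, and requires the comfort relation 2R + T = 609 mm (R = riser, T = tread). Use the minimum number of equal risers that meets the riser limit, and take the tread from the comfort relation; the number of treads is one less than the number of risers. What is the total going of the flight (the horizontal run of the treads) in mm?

5859 mm

At most 170 each: 3630/170 = 21.35, giving 22 risers.
Each riser is 3630/22 = 165 mm (≤ 170 mm).
From 2R + T = 609: T = 609 − 330 = 279 mm.
Treads = 22 − 1 = 21; going = 21 × 279 = 5859 mm.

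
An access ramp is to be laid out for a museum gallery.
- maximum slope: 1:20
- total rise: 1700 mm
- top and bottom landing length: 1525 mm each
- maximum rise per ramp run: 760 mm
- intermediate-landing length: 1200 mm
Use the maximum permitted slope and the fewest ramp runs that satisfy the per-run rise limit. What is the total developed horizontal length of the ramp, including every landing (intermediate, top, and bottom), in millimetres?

39450 mm

1700 / 760 = 2.237 → round up to 3 ramp runs. That means 2 intermediate landings.
Horizontal run for 1700 mm of rise at 1:20 is 1700 × 20 = 34000 mm.
Intermediate landings: 2 × 1200 = 2400 mm.
Top and bottom landings: 2 × 1525 = 3050 mm.
Total = 34000 + 2400 + 3050 = 39450 mm.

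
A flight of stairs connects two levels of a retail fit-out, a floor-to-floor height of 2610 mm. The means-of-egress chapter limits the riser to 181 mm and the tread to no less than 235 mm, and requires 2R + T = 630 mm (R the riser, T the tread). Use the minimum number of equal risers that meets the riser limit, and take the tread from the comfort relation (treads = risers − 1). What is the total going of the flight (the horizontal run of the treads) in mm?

3948 mm

At most 181 each: 2610/181 = 14.42, giving 15 risers.
R = 2610 ÷ 15 = 174 mm.
T = 630 − 2·174 = 282 mm, which satisfies the 235 mm minimum.
Going = (15 − 1) × 282 = 3948 mm.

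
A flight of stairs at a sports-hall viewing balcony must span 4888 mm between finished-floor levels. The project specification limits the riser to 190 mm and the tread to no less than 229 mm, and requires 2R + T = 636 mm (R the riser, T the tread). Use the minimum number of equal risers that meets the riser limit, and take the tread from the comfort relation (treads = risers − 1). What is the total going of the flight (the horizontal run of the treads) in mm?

6500 mm

4888 / 190 = 25.726 → round up to 26 risers.
R = 4888 ÷ 26 = 188 mm.
T = 636 − 2·188 = 260 mm, which satisfies the 229 mm minimum.
Going = (26 − 1) × 260 = 6500 mm.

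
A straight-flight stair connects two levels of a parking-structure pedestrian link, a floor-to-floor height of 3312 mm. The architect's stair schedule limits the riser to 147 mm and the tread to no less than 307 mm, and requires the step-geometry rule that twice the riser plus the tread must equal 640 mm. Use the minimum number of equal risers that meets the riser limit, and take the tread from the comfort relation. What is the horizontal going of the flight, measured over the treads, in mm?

3312 / 147 = 22.53, so 23 risers are needed.
R = 3312 ÷ 23 = 144 mm.
T = 640 − 2·144 = 352 mm, which satisfies the 307 mm minimum.
Going = (23 − 1) × 352 = 7744 mm.

7744 mm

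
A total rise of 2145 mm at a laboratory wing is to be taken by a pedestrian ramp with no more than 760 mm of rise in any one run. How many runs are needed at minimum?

2145 / 760 = 2.822 → round up to 3 ramp runs.

3 runs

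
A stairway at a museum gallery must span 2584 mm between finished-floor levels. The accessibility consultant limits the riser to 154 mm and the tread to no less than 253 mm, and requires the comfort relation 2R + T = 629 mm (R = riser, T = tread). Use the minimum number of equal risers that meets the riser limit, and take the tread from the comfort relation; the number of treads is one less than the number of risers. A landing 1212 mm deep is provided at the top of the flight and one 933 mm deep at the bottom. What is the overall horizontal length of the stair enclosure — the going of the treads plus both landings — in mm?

⌈2584/154⌉ = 17 risers.
R = 2584 ÷ 17 = 152 mm.
From 2R + T = 629: T = 629 − 304 = 325 mm.
17 risers give 16 treads; going = 16 × 325 = 5200 mm.
Enclosure = 5200 + 1212 + 933 = 7345 mm.

7345 mm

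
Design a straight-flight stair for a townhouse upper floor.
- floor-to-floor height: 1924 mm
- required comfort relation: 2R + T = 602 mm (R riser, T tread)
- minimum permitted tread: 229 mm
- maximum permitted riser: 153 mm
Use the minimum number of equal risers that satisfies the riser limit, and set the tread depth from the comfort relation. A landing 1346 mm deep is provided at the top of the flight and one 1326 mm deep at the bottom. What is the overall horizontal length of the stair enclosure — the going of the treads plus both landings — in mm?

6344 mm

⌈1924/153⌉ = 13 risers.
R = 1924 ÷ 13 = 148 mm.
From 2R + T = 602: T = 602 − 296 = 306 mm.
Treads = 13 − 1 = 12; going = 12 × 306 = 3672 mm.
Add landings: 3672 + 1346 + 1326 = 6344 mm.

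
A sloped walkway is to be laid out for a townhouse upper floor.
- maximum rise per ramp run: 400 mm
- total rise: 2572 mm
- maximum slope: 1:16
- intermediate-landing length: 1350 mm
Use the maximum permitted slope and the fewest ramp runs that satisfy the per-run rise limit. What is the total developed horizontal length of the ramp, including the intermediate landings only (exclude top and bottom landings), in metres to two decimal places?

2572 / 400 = 6.430 → round up to 7 ramp runs. That means 6 intermediate landings.
Horizontal run for 2572 mm of rise at 1:16 is 2572 × 16 = 41152 mm.
Intermediate landings: 6 × 1350 = 8100 mm.
Total developed length = 41152 + 8100 = 49252 mm.
= 49.25 m.

49.25 m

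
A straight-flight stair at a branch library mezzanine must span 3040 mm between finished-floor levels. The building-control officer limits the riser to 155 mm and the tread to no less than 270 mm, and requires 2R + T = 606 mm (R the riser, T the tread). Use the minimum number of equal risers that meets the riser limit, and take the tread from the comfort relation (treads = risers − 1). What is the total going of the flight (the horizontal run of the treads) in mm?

5738 mm

⌈3040/155⌉ = 20 risers.
R = 3040 ÷ 20 = 152 mm.
Tread T = 606 − 2 × 152 = 302 mm (≥ 270 mm).
Going = (20 − 1) × 302 = 5738 mm.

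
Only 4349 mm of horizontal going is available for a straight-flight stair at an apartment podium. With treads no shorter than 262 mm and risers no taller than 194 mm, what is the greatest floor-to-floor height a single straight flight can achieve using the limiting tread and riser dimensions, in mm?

3298 mm

Treads that fit: ⌊4349 / 262⌋ = 16.
Risers = treads + 1 = 17.
Maximum height = 17 × 194 = 3298 mm.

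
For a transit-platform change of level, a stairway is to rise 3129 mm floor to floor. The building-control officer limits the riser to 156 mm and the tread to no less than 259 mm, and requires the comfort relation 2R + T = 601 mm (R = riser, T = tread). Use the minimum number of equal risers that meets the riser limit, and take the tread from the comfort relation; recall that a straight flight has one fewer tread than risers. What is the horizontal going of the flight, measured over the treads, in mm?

6060 mm

3129 / 156 = 20.06, so 21 risers are needed.
Each riser is 3129/21 = 149 mm (≤ 156 mm).
From 2R + T = 601: T = 601 − 298 = 303 mm.
Treads = 21 − 1 = 20; going = 20 × 303 = 6060 mm.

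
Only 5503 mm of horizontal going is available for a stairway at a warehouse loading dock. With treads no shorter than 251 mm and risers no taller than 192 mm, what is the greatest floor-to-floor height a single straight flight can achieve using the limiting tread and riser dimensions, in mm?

5503 / 251 = 21.92, so 21 treads fit.
Risers = treads + 1 = 22.
Maximum height = 22 × 192 = 4224 mm.

4224 mm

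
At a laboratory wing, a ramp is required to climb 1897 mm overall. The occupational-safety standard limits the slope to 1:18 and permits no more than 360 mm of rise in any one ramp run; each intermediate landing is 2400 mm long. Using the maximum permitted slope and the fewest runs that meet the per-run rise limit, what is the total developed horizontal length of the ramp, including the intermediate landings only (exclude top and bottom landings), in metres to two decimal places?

At most 360 each: 1897/360 = 5.27, giving 6 ramp runs. That means 5 intermediate landings.
Horizontal run for 1897 mm of rise at 1:18 is 1897 × 18 = 34146 mm.
5 intermediate landings contribute 5 × 2400 = 12000 mm.
Developed length = 34146 + 12000 = 46146 mm.
= 46.15 m.

46.15 m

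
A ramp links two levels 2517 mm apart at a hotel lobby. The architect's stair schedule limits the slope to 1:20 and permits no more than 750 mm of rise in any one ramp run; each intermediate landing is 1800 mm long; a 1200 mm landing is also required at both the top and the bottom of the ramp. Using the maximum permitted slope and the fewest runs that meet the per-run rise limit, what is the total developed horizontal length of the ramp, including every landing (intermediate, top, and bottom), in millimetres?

58140 mm

2517 / 750 = 3.36, so 4 ramp runs are needed. That means 3 intermediate landings.
Ramp run (horizontal) at 1:20: 2517 × 20 = 50340 mm.
3 intermediate landings contribute 3 × 1800 = 5400 mm.
Top and bottom landings: 2 × 1200 = 2400 mm.
Total = 50340 + 5400 + 2400 = 58140 mm.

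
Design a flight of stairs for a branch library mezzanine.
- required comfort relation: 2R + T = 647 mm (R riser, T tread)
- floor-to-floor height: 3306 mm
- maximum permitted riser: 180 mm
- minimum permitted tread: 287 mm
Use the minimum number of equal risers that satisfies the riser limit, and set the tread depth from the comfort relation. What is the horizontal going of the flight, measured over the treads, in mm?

5382 mm

3306 / 180 = 18.367 → round up to 19 risers.
Each riser is 3306/19 = 174 mm (≤ 180 mm).
Tread T = 647 − 2 × 174 = 299 mm (≥ 287 mm).
Treads = 19 − 1 = 18; going = 18 × 299 = 5382 mm.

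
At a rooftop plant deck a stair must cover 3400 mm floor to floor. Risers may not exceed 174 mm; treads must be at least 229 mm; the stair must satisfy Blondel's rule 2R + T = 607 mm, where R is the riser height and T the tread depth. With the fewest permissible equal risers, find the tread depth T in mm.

267 mm

At most 174 each: 3400/174 = 19.54, giving 20 risers.
Riser R = 3400 / 20 = 170 mm, within the 174 mm limit.
Tread T = 607 − 2 × 170 = 267 mm (≥ 229 mm).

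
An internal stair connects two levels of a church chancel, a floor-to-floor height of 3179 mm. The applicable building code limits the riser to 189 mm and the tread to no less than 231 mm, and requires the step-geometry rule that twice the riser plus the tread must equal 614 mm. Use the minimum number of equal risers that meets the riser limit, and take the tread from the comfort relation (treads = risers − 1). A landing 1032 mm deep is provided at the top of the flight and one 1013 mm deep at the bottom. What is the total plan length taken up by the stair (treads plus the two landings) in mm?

3179 / 189 = 16.820 → round up to 17 risers.
Riser R = 3179 / 17 = 187 mm, within the 189 mm limit.
T = 614 − 2·187 = 240 mm, which satisfies the 231 mm minimum.
Going = (17 − 1) × 240 = 3840 mm.
Enclosure = 3840 + 1032 + 1013 = 5885 mm.

5885 mm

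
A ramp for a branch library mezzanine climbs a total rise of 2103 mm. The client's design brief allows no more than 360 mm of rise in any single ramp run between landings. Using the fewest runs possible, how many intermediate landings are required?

2103 / 360 = 5.842 → round up to 6 ramp runs.
6 runs are separated by 5 intermediate landings.

5 intermediate landings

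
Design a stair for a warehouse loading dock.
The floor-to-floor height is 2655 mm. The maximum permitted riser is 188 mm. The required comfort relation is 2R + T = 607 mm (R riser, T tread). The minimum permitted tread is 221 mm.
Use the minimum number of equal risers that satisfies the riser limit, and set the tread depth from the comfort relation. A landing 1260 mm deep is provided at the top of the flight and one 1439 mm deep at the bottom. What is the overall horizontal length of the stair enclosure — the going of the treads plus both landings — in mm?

2655 / 188 = 14.12, so 15 risers are needed.
R = 2655 ÷ 15 = 177 mm.
From 2R + T = 607: T = 607 − 354 = 253 mm.
15 risers give 14 treads; going = 14 × 253 = 3542 mm.
Enclosure = 3542 + 1260 + 1439 = 6241 mm.

6241 mm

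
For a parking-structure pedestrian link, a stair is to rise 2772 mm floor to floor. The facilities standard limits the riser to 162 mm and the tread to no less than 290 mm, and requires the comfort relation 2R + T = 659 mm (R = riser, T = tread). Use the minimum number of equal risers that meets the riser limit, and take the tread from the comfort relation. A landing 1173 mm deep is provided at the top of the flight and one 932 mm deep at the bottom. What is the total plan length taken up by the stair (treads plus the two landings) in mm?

8072 mm

⌈2772/162⌉ = 18 risers.
R = 2772 ÷ 18 = 154 mm.
Tread T = 659 − 2 × 154 = 351 mm (≥ 290 mm).
18 risers give 17 treads; going = 17 × 351 = 5967 mm.
Enclosure = 5967 + 1173 + 932 = 8072 mm.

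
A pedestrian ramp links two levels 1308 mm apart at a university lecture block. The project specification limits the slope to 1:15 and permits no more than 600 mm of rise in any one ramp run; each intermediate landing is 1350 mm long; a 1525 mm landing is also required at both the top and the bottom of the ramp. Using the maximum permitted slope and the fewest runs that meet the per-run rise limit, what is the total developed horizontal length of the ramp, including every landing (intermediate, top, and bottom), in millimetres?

1308 / 600 = 2.18, so 3 ramp runs are needed. That means 2 intermediate landings.
Ramp run (horizontal) at 1:15: 1308 × 15 = 19620 mm.
Intermediate landings: 2 × 1350 = 2700 mm.
Top and bottom landings: 2 × 1525 = 3050 mm.
Total = 19620 + 2700 + 3050 = 25370 mm.

25370 mm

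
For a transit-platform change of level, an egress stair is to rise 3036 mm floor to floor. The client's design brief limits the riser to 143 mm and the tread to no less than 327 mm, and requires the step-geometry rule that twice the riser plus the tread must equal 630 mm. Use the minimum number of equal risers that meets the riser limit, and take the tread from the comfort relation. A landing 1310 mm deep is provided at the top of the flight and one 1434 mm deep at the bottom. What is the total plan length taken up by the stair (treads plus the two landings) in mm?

⌈3036/143⌉ = 22 risers.
R = 3036 ÷ 22 = 138 mm.
Tread T = 630 − 2 × 138 = 354 mm (≥ 327 mm).
Treads = 22 − 1 = 21; going = 21 × 354 = 7434 mm.
Enclosure = 7434 + 1310 + 1434 = 10178 mm.

10178 mm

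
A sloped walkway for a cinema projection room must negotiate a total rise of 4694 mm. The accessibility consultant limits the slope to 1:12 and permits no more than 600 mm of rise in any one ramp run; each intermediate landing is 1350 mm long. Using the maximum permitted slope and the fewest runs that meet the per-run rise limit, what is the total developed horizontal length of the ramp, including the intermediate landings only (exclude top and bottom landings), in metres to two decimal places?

4694 / 600 = 7.82, so 8 ramp runs are needed. That means 7 intermediate landings.
Horizontal run for 4694 mm of rise at 1:12 is 4694 × 12 = 56328 mm.
7 intermediate landings contribute 7 × 1350 = 9450 mm.
Total developed length = 56328 + 9450 = 65778 mm.
= 65.78 m.

65.78 m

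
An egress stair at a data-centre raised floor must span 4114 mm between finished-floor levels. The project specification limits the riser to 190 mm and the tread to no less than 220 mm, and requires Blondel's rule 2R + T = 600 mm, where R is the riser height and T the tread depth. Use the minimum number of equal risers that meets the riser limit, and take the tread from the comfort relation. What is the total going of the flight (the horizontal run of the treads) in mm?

At most 190 each: 4114/190 = 21.65, giving 22 risers.
R = 4114 ÷ 22 = 187 mm.
Tread T = 600 − 2 × 187 = 226 mm (≥ 220 mm).
Treads = 22 − 1 = 21; going = 21 × 226 = 4746 mm.

4746 mm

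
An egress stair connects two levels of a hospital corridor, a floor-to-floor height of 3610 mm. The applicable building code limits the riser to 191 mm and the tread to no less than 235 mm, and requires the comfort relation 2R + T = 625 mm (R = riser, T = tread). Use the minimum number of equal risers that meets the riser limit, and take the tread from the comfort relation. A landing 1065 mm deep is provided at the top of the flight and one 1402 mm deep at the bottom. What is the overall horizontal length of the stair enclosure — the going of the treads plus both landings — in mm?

6877 mm

At most 191 each: 3610/191 = 18.90, giving 19 risers.
R = 3610 ÷ 19 = 190 mm.
T = 625 − 2·190 = 245 mm, which satisfies the 235 mm minimum.
19 risers give 18 treads; going = 18 × 245 = 4410 mm.
Add landings: 4410 + 1065 + 1402 = 6877 mm.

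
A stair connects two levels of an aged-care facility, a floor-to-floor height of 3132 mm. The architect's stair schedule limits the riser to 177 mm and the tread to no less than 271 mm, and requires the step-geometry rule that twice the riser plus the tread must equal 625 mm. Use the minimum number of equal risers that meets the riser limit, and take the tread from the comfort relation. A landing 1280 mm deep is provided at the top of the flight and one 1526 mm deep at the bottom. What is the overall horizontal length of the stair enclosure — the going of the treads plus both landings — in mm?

3132 / 177 = 17.695 → round up to 18 risers.
R = 3132 ÷ 18 = 174 mm.
Tread T = 625 − 2 × 174 = 277 mm (≥ 271 mm).
Treads = 18 − 1 = 17; going = 17 × 277 = 4709 mm.
Add landings: 4709 + 1280 + 1526 = 7515 mm.

7515 mm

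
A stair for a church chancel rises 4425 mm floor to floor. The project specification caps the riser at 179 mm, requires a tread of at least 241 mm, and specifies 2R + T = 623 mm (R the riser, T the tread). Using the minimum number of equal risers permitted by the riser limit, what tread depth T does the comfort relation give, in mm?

4425 / 179 = 24.721 → round up to 25 risers.
Riser R = 4425 / 25 = 177 mm, within the 179 mm limit.
T = 623 − 2·177 = 269 mm, which satisfies the 241 mm minimum.

269 mm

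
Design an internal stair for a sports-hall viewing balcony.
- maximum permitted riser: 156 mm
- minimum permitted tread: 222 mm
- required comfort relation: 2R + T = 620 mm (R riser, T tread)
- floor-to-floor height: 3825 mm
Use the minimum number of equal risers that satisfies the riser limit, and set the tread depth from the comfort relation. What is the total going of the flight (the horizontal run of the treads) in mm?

7536 mm

At most 156 each: 3825/156 = 24.52, giving 25 risers.
Each riser is 3825/25 = 153 mm (≤ 156 mm).
T = 620 − 2·153 = 314 mm, which satisfies the 222 mm minimum.
25 risers give 24 treads; going = 24 × 314 = 7536 mm.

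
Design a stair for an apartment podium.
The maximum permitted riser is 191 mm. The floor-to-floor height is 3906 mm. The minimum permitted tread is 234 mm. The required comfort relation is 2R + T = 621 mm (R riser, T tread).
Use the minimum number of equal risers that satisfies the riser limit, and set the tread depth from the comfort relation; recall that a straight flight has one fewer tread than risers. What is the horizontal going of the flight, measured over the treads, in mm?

At most 191 each: 3906/191 = 20.45, giving 21 risers.
R = 3906 ÷ 21 = 186 mm.
T = 621 − 2·186 = 249 mm, which satisfies the 234 mm minimum.
Going = (21 − 1) × 249 = 4980 mm.

4980 mm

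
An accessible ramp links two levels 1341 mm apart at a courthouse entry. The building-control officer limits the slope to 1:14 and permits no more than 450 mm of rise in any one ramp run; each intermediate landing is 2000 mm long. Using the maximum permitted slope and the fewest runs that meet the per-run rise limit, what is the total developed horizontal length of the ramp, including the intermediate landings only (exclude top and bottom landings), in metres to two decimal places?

At most 450 each: 1341/450 = 2.98, giving 3 ramp runs. That means 2 intermediate landings.
Horizontal run for 1341 mm of rise at 1:14 is 1341 × 14 = 18774 mm.
Intermediate landings: 2 × 2000 = 4000 mm.
Developed length = 18774 + 4000 = 22774 mm.
= 22.77 m.

22.77 m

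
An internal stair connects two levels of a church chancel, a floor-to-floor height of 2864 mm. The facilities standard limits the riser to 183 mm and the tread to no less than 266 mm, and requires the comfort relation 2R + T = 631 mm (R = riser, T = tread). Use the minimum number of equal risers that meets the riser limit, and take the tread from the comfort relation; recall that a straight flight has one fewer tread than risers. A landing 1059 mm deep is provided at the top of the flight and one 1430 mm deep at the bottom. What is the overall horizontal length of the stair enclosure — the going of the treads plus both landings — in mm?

6584 mm

⌈2864/183⌉ = 16 risers.
Riser R = 2864 / 16 = 179 mm, within the 183 mm limit.
From 2R + T = 631: T = 631 − 358 = 273 mm.
16 risers give 15 treads; going = 15 × 273 = 4095 mm.
Enclosure = 4095 + 1059 + 1430 = 6584 mm.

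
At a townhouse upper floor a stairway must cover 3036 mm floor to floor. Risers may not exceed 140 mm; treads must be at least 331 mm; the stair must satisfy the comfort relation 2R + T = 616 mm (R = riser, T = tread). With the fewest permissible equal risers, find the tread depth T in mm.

340 mm

At most 140 each: 3036/140 = 21.69, giving 22 risers.
R = 3036 ÷ 22 = 138 mm.
From 2R + T = 616: T = 616 − 276 = 340 mm.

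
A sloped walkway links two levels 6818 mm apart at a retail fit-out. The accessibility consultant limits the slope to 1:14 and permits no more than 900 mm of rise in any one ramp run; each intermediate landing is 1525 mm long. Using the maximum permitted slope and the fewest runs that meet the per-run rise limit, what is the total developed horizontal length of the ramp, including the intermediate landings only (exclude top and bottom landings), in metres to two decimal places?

106.13 m

⌈6818/900⌉ = 8 ramp runs. That means 7 intermediate landings.
Ramp run (horizontal) at 1:14: 6818 × 14 = 95452 mm.
7 intermediate landings contribute 7 × 1525 = 10675 mm.
Developed length = 95452 + 10675 = 106127 mm.
= 106.13 m.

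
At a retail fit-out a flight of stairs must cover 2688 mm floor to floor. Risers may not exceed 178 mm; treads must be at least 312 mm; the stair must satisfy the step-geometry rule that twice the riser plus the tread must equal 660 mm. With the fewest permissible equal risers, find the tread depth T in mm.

2688 / 178 = 15.10, so 16 risers are needed.
R = 2688 ÷ 16 = 168 mm.
Tread T = 660 − 2 × 168 = 324 mm (≥ 312 mm).

324 mm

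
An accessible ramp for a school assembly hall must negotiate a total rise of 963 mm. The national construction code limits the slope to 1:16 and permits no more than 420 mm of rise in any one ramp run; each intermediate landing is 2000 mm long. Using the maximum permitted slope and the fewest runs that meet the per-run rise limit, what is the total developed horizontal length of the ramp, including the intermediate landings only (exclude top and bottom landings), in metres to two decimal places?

963 / 420 = 2.293 → round up to 3 ramp runs. That means 2 intermediate landings.
Horizontal run for 963 mm of rise at 1:16 is 963 × 16 = 15408 mm.
Intermediate landings: 2 × 2000 = 4000 mm.
Developed length = 15408 + 4000 = 19408 mm.
= 19.41 m.

19.41 m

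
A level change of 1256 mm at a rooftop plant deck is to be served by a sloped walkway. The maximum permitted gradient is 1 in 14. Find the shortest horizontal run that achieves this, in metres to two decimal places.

17.58 m

Run = rise × 14 = 1256 × 14 = 17584 mm.
17584 mm = 17.58 m.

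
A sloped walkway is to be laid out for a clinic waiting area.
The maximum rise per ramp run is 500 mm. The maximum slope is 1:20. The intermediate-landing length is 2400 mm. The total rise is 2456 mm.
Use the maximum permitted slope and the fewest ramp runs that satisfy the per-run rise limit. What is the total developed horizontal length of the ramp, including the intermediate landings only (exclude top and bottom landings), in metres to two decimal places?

58.72 m

⌈2456/500⌉ = 5 ramp runs. That means 4 intermediate landings.
Ramp run (horizontal) at 1:20: 2456 × 20 = 49120 mm.
Intermediate landings: 4 × 2400 = 9600 mm.
Developed length = 49120 + 9600 = 58720 mm.
= 58.72 m.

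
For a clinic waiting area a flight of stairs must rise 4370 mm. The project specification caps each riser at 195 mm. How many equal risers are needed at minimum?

23 risers

4370 / 195 = 22.410 → round up to 23 risers.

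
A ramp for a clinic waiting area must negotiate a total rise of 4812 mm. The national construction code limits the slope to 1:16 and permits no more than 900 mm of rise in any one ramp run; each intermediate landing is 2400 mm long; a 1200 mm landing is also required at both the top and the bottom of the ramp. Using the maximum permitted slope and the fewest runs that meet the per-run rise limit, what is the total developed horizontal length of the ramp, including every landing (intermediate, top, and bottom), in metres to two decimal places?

91.39 m

⌈4812/900⌉ = 6 ramp runs. That means 5 intermediate landings.
Horizontal run for 4812 mm of rise at 1:16 is 4812 × 16 = 76992 mm.
Intermediate landings: 5 × 2400 = 12000 mm.
Top and bottom landings: 2 × 1200 = 2400 mm.
Total = 76992 + 12000 + 2400 = 91392 mm.
= 91.39 m.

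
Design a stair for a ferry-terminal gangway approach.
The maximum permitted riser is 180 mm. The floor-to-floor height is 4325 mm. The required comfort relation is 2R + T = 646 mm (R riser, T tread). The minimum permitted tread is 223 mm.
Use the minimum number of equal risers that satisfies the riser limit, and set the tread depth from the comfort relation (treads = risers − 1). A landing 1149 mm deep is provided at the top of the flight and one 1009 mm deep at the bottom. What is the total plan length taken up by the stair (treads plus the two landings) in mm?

9358 mm

⌈4325/180⌉ = 25 risers.
R = 4325 ÷ 25 = 173 mm.
From 2R + T = 646: T = 646 − 346 = 300 mm.
Treads = 25 − 1 = 24; going = 24 × 300 = 7200 mm.
Add landings: 7200 + 1149 + 1009 = 9358 mm.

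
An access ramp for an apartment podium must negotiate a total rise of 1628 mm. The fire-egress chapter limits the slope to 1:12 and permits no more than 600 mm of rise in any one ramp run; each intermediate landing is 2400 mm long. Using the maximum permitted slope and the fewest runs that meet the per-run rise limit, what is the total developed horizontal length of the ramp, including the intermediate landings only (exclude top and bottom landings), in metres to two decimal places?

At most 600 each: 1628/600 = 2.71, giving 3 ramp runs. That means 2 intermediate landings.
Horizontal run for 1628 mm of rise at 1:12 is 1628 × 12 = 19536 mm.
Intermediate landings: 2 × 2400 = 4800 mm.
Developed length = 19536 + 4800 = 24336 mm.
= 24.34 m.

24.34 m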